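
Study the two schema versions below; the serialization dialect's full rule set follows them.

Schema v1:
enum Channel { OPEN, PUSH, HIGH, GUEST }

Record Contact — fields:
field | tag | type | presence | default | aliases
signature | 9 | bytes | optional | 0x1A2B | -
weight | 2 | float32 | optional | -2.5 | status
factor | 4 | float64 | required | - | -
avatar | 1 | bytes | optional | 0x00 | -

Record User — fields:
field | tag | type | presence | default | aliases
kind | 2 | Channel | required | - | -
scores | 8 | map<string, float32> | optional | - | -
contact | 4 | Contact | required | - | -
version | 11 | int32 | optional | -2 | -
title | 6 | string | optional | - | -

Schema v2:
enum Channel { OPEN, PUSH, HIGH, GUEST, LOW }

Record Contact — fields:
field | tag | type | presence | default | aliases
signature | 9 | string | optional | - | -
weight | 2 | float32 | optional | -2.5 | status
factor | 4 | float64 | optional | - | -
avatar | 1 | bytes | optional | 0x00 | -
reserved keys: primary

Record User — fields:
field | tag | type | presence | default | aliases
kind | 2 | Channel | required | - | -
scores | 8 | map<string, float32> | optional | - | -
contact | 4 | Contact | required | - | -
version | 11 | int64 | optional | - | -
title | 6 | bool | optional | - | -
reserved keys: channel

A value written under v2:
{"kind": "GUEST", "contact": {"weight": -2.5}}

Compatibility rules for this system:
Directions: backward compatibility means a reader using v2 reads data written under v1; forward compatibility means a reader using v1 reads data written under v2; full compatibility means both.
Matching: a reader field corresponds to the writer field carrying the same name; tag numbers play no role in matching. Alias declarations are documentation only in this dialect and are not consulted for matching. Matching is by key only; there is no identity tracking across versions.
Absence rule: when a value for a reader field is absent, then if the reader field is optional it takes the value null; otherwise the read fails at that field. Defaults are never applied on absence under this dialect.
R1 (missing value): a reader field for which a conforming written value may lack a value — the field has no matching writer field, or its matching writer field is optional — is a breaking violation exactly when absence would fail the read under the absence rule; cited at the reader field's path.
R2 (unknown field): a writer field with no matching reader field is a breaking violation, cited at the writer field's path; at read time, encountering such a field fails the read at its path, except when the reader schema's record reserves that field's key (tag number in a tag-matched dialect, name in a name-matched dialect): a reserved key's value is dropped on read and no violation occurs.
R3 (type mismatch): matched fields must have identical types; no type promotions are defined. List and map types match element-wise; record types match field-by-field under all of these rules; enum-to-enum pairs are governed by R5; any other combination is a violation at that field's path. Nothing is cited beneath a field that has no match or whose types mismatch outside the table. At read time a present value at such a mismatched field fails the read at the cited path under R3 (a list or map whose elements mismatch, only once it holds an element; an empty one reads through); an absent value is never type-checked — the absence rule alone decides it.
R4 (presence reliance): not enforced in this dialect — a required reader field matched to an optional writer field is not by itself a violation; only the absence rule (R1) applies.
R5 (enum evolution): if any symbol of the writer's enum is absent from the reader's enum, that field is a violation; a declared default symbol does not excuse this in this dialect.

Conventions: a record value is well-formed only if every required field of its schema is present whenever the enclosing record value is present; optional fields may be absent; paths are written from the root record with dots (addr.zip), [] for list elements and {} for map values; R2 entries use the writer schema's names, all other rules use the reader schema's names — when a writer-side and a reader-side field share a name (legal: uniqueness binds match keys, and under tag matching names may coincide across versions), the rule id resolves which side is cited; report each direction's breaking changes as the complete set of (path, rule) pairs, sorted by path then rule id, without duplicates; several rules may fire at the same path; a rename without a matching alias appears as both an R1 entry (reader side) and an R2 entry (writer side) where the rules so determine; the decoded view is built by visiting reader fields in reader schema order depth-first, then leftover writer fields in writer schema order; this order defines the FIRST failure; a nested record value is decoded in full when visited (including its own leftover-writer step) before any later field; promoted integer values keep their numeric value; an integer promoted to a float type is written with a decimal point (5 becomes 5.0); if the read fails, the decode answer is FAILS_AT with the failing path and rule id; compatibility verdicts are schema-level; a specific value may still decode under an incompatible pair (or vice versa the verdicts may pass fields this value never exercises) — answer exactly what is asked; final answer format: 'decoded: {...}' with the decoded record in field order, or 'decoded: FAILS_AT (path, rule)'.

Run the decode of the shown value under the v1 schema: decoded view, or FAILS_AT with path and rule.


arrows below run writer -> reader for User
decoding the User value with the v1 reader:
  kind := "GUEST"
  scores := null (absent, optional -> null)
  contact.signature := null (absent, optional -> null)
  contact.weight := -2.5
  read fails at contact.factor under R1 (no fill)
  => FAILS_AT (contact.factor, R1)
the rest of the User diff is inert for this question:
  field signature in record Contact: type bytes changed to string (its default is dropped) -> matters for User compatibility verdicts, not for this value's decode
  enum Channel (field kind in record User): symbol LOW added -> matters for User compatibility verdicts, not for this value's decode
  field version in record User: type int32 changed to int64 (its default is dropped) -> matters for User compatibility verdicts, not for this value's decode
  field title in record User: type string changed to bool -> matters for User compatibility verdicts, not for this value's decode

decoded: FAILS_AT (contact.factor, R1)


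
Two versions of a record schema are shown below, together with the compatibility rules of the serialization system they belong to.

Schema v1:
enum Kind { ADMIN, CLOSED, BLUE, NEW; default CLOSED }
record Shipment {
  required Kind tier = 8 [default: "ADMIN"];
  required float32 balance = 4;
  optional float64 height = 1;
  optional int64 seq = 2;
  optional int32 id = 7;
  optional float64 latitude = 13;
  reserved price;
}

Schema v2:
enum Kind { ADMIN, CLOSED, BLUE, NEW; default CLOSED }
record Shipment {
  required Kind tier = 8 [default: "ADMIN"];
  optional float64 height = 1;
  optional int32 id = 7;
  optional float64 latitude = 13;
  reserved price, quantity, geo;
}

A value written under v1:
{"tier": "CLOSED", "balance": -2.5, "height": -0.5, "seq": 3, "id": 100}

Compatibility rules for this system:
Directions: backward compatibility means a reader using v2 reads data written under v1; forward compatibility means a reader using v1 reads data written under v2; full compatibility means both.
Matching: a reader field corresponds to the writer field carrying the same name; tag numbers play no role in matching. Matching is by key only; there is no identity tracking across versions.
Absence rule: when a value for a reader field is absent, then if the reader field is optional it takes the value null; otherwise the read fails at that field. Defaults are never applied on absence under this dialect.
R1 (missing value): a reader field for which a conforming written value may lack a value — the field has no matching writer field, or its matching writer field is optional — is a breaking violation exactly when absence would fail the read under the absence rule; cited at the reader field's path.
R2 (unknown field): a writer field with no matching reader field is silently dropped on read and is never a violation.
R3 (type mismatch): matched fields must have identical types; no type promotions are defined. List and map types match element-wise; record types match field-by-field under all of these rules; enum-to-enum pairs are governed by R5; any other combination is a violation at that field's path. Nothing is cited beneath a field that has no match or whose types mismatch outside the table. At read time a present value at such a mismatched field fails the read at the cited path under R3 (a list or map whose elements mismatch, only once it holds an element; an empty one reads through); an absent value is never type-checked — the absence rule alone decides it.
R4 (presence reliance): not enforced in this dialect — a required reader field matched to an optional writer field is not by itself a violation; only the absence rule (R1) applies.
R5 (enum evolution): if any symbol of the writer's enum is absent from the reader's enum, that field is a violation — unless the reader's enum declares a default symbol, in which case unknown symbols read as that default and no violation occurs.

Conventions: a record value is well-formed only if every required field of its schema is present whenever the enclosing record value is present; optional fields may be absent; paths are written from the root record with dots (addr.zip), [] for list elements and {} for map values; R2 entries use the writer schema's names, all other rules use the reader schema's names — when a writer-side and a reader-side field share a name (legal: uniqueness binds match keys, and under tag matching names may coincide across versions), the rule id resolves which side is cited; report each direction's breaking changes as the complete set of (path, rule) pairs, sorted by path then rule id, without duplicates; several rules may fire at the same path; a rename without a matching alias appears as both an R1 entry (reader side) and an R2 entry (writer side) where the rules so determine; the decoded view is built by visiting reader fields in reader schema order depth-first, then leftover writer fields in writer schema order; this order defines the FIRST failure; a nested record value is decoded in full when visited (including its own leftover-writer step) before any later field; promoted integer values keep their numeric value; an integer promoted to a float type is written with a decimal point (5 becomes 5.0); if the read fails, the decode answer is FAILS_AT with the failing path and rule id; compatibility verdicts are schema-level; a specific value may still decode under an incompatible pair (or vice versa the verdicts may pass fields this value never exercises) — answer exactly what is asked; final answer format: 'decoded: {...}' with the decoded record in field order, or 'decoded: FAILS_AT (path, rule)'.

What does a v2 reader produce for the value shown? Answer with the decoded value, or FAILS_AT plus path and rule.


decoded: {"tier": "CLOSED", "height": -0.5, "id": 100, "latitude": null}

in Shipment below, arrows point writer -> reader
migrating the Shipment value to v2:
  tier := "CLOSED"
  height := -0.5
  id := 100
  latitude := null (not supplied -> null)
  writer balance: unmatched, discarded
  writer seq: unmatched, discarded
  => decoded: {"tier": "CLOSED", "height": -0.5, "id": 100, "latitude": null}


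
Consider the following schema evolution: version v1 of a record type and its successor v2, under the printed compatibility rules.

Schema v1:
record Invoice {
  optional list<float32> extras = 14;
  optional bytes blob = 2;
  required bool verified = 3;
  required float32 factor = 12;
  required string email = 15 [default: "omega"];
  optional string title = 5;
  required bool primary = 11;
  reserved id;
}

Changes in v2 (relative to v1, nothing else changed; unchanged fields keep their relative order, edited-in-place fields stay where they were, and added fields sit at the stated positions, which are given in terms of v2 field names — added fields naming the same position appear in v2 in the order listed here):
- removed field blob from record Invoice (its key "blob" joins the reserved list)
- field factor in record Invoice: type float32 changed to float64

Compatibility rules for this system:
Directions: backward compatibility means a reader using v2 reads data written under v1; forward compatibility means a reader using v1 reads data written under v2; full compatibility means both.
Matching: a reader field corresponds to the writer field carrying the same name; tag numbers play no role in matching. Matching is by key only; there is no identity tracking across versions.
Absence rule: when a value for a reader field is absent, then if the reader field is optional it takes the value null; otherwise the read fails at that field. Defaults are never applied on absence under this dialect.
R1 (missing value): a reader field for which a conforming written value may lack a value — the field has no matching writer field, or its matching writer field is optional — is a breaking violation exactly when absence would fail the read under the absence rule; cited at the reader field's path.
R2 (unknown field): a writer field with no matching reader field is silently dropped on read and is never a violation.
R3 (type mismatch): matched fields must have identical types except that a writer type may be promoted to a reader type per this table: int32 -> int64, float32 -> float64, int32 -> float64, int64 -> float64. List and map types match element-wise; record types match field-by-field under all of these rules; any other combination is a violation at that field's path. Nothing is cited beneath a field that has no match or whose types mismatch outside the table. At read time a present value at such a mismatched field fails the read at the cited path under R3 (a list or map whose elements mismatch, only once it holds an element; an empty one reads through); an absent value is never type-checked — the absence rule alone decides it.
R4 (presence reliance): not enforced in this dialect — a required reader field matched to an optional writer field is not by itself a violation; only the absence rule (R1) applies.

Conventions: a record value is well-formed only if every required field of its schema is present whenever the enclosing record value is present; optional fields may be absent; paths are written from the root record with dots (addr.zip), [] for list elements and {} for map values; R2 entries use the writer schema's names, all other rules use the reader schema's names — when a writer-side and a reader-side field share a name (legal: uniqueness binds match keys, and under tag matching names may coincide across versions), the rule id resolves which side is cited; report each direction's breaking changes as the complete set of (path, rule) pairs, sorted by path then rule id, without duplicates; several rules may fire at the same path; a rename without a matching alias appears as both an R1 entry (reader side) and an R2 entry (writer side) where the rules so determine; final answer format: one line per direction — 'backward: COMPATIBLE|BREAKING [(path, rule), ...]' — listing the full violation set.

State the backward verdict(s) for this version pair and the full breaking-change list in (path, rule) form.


the writer's type comes first in each Invoice pair
backward for Invoice (reader v2, writer v1):
  extras <- extras (list<float32> -> list<float32>, writer optional)
  verified <- verified (bool -> bool, writer required)
  factor <- factor (float32 -> float64, writer required)
  email <- email (string -> string, writer required)
  title <- title (string -> string, writer optional)
  primary <- primary (bool -> bool, writer required)
  writer blob: unknown to reader
  => backward verdict for Invoice: COMPATIBLE, no violations
checking off the Invoice differences that do not matter here:
  removed field blob from record Invoice (its key "blob" joins the reserved list) -> no rule fires on it in Invoice's dialect; the asked verdict holds
  field factor in record Invoice: type float32 changed to float64 -> fires only in the forward direction of Invoice, which is not asked here

backward: COMPATIBLE []


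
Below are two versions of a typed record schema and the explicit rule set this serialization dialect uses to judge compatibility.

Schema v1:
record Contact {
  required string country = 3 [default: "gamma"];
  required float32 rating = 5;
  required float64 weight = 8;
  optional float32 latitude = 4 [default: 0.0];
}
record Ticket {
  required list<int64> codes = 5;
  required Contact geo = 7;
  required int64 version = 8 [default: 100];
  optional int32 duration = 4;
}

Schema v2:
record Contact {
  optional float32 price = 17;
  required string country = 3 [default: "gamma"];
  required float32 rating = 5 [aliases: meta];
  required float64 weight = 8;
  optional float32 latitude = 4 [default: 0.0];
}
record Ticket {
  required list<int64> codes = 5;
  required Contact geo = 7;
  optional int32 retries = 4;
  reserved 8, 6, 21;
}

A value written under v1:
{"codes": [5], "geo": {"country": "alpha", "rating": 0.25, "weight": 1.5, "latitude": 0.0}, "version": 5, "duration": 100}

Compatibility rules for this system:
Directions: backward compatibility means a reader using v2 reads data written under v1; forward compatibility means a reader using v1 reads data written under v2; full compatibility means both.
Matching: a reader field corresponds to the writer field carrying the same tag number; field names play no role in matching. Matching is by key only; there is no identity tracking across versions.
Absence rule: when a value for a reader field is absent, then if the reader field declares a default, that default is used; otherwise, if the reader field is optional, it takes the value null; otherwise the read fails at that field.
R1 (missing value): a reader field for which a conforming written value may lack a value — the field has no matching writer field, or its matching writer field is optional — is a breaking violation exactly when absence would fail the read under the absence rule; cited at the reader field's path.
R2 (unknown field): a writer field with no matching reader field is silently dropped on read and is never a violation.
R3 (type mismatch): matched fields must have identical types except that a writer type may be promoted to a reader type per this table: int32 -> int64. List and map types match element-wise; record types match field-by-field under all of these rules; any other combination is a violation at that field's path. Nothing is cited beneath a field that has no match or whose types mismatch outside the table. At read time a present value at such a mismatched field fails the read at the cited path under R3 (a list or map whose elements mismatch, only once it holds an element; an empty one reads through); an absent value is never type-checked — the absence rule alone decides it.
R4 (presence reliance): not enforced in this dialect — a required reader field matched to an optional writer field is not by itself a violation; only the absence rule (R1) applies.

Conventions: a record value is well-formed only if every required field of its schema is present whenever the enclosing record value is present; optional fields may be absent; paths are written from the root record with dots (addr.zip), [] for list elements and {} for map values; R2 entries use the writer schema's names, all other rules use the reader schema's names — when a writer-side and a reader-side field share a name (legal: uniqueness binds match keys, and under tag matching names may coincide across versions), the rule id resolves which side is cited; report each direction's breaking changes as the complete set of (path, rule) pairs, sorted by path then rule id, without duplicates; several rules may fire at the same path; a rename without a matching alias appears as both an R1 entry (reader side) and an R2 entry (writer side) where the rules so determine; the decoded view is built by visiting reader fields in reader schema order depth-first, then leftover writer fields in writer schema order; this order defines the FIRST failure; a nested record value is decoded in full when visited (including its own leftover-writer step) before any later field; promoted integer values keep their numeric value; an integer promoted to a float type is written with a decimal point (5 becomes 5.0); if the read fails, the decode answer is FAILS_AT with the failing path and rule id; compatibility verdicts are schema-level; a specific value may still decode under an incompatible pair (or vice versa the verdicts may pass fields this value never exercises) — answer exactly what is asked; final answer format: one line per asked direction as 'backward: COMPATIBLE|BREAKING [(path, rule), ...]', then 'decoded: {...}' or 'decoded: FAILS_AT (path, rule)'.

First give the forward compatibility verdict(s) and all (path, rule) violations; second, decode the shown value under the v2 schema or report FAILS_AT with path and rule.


forward: COMPATIBLE []; decoded: {"codes": [5], "geo": {"price": null, "country": "alpha", "rating": 0.25, "weight": 1.5, "latitude": 0.0}, "retries": 100}

in Ticket below, arrows point writer -> reader
forward pass over Ticket, reader schema v1, writer schema v2:
  writer required, list<int64> -> list<int64>: reader codes maps from writer codes
  writer required, Contact -> Contact: reader geo maps from writer geo
  version has no writer counterpart
  writer optional, int32 -> int32: reader duration maps from writer retries
  writer required, string -> string: reader geo.country maps from writer geo.country
  writer required, float32 -> float32: reader geo.rating maps from writer geo.rating
  writer required, float64 -> float64: reader geo.weight maps from writer geo.weight
  writer optional, float32 -> float32: reader geo.latitude maps from writer geo.latitude
  leftover writer field: geo.price
  => forward verdict for Ticket: COMPATIBLE, no violations
decode (reader v2):
  codes := [5]
  geo.price := null (not supplied -> null)
  geo.country := "alpha"
  geo.rating := 0.25
  geo.weight := 1.5
  geo.latitude := 0.0
  retries := 100 (from writer duration)
  writer version: unmatched, discarded
  => decoded: {"codes": [5], "geo": {"price": null, "country": "alpha", "rating": 0.25, "weight": 1.5, "latitude": 0.0}, "retries": 100}


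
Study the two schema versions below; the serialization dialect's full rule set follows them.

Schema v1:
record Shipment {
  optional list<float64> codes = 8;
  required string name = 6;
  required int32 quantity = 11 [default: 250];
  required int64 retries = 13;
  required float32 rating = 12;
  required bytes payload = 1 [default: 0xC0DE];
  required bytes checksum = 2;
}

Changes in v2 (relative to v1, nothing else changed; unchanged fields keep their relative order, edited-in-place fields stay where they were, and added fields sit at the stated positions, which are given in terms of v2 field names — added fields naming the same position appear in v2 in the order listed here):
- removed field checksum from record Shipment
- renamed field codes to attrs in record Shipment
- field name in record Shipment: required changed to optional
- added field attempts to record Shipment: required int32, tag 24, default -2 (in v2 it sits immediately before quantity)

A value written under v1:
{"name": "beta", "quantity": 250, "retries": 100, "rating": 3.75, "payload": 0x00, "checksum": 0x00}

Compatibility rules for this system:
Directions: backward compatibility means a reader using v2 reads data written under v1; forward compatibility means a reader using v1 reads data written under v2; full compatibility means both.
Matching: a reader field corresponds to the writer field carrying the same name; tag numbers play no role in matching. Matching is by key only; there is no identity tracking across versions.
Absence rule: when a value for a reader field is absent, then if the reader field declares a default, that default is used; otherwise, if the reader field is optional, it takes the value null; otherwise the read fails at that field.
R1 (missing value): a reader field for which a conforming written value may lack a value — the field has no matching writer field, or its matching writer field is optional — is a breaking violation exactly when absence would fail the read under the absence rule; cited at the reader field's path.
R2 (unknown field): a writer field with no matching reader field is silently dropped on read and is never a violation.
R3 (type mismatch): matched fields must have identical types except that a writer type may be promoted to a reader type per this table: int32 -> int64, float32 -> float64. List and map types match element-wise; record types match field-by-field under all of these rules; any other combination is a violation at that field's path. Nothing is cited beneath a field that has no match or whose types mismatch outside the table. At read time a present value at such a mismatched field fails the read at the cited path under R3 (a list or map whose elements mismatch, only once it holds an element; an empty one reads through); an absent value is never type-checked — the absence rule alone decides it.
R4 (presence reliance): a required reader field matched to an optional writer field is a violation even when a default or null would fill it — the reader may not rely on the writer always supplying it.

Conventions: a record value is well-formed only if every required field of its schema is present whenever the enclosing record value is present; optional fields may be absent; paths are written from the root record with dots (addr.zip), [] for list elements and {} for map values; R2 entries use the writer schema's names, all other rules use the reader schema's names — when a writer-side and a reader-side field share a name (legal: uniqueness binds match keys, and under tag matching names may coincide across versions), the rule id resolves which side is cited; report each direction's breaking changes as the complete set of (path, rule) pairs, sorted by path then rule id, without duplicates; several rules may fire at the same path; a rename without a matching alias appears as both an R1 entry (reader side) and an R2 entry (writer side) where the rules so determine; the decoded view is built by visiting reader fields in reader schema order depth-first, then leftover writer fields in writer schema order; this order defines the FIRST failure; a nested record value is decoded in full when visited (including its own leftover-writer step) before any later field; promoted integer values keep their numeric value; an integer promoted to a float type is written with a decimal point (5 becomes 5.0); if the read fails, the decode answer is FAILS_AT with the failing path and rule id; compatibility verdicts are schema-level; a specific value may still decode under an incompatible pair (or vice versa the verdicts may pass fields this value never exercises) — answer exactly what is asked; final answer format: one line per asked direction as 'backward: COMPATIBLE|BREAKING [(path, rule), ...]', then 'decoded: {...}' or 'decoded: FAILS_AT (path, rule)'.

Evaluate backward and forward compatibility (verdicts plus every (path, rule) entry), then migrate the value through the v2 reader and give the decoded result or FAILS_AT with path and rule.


each type pair in Shipment: writer, then reader
backward analysis of Shipment with v2 as reader and v1 as writer:
  attrs has no writer counterpart
  name: string -> string, writer required; from name
  attempts has no writer counterpart
  quantity: int32 -> int32, writer required; from quantity
  retries: int64 -> int64, writer required; from retries
  rating: float32 -> float32, writer required; from rating
  payload: bytes -> bytes, writer required; from payload
  writer field codes has no reader counterpart
  writer field checksum has no reader counterpart
  nothing fires on Shipment: backward is COMPATIBLE
forward analysis of Shipment with v1 as reader and v2 as writer:
  codes has no writer counterpart
  name: string -> string, writer optional; from name
  quantity: int32 -> int32, writer required; from quantity
  retries: int64 -> int64, writer required; from retries
  rating: float32 -> float32, writer required; from rating
  payload: bytes -> bytes, writer required; from payload
  checksum has no writer counterpart
  writer field attrs has no reader counterpart
  writer field attempts has no reader counterpart
  R1 fires at checksum
  R1 fires at name
  R4 fires at name
  => forward verdict for Shipment: BREAKING, 3 violation(s)
decoding the Shipment value with the v2 reader:
  attrs := null (not supplied -> null)
  name := "beta"
  attempts := -2 (no value, default fills)
  quantity := 250
  retries := 100
  rating := 3.75
  payload := 0x00
  writer checksum: unmatched, discarded
  => decoded: {"attrs": null, "name": "beta", "attempts": -2, "quantity": 250, "retries": 100, "rating": 3.75, "payload": 0x00}

backward: COMPATIBLE []; forward: BREAKING [(checksum, R1), (name, R1), (name, R4)]; decoded: {"attrs": null, "name": "beta", "attempts": -2, "quantity": 250, "retries": 100, "rating": 3.75, "payload": 0x00}


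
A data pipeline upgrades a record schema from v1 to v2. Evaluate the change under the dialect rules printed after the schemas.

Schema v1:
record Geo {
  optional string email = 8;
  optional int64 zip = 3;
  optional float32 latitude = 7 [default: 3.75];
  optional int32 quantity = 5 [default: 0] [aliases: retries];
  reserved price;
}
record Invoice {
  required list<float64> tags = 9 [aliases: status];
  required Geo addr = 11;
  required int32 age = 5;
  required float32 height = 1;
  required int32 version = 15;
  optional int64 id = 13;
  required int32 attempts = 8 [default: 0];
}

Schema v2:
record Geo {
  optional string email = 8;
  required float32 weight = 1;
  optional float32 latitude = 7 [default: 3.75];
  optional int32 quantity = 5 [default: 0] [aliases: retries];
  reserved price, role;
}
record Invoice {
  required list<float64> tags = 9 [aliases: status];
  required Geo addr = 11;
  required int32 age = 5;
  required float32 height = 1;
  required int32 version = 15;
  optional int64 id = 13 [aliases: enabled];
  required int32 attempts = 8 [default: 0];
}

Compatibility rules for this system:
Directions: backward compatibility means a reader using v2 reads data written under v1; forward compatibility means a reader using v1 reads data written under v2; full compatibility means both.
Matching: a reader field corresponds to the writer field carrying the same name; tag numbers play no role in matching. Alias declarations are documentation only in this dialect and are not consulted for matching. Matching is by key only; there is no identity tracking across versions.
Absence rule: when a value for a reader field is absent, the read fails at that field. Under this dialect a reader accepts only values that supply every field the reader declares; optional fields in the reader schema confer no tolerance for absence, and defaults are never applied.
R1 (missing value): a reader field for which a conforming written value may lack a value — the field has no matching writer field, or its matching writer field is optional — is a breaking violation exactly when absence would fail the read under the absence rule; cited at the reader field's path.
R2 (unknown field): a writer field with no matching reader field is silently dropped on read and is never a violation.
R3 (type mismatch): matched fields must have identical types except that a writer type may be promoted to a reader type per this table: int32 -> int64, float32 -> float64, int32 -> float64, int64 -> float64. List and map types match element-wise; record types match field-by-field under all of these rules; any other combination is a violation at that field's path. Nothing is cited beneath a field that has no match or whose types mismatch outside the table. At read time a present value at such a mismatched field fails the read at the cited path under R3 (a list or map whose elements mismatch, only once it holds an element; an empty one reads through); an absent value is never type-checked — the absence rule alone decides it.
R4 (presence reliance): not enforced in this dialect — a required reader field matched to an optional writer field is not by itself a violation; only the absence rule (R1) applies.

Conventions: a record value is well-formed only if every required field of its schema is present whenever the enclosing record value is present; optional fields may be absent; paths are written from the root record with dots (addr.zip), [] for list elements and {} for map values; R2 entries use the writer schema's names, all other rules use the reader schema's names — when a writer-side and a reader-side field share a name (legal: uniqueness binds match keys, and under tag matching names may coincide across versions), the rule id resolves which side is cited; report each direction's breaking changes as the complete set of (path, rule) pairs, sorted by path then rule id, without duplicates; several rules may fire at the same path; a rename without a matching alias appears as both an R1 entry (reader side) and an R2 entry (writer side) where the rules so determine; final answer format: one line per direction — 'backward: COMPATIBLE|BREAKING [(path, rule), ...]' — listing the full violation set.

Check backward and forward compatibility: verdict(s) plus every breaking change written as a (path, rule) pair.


backward: BREAKING [(addr.email, R1), (addr.latitude, R1), (addr.quantity, R1), (addr.weight, R1), (id, R1)]; forward: BREAKING [(addr.email, R1), (addr.latitude, R1), (addr.quantity, R1), (addr.zip, R1), (id, R1)]

arrows below run writer -> reader for Invoice
checking backward for Invoice: reader v2 against writer v1:
  tags <- tags (list<float64> -> list<float64>, writer required)
  addr <- addr (Geo -> Geo, writer required)
  age <- age (int32 -> int32, writer required)
  height <- height (float32 -> float32, writer required)
  version <- version (int32 -> int32, writer required)
  id <- id (int64 -> int64, writer optional)
  attempts <- attempts (int32 -> int32, writer required)
  addr.email <- addr.email (string -> string, writer optional)
  no writer field matches reader addr.weight
  addr.latitude <- addr.latitude (float32 -> float32, writer optional)
  addr.quantity <- addr.quantity (int32 -> int32, writer optional)
  writer field addr.zip has no reader counterpart
  violation R1 at addr.email
  violation R1 at addr.latitude
  violation R1 at addr.quantity
  violation R1 at addr.weight
  violation R1 at id
  => backward: BREAKING (5)
checking forward for Invoice: reader v1 against writer v2:
  tags <- tags (list<float64> -> list<float64>, writer required)
  addr <- addr (Geo -> Geo, writer required)
  age <- age (int32 -> int32, writer required)
  height <- height (float32 -> float32, writer required)
  version <- version (int32 -> int32, writer required)
  id <- id (int64 -> int64, writer optional)
  attempts <- attempts (int32 -> int32, writer required)
  addr.email <- addr.email (string -> string, writer optional)
  no writer field matches reader addr.zip
  addr.latitude <- addr.latitude (float32 -> float32, writer optional)
  addr.quantity <- addr.quantity (int32 -> int32, writer optional)
  writer field addr.weight has no reader counterpart
  violation R1 at addr.email
  violation R1 at addr.latitude
  violation R1 at addr.quantity
  violation R1 at addr.zip
  violation R1 at id
  => forward: BREAKING (5)


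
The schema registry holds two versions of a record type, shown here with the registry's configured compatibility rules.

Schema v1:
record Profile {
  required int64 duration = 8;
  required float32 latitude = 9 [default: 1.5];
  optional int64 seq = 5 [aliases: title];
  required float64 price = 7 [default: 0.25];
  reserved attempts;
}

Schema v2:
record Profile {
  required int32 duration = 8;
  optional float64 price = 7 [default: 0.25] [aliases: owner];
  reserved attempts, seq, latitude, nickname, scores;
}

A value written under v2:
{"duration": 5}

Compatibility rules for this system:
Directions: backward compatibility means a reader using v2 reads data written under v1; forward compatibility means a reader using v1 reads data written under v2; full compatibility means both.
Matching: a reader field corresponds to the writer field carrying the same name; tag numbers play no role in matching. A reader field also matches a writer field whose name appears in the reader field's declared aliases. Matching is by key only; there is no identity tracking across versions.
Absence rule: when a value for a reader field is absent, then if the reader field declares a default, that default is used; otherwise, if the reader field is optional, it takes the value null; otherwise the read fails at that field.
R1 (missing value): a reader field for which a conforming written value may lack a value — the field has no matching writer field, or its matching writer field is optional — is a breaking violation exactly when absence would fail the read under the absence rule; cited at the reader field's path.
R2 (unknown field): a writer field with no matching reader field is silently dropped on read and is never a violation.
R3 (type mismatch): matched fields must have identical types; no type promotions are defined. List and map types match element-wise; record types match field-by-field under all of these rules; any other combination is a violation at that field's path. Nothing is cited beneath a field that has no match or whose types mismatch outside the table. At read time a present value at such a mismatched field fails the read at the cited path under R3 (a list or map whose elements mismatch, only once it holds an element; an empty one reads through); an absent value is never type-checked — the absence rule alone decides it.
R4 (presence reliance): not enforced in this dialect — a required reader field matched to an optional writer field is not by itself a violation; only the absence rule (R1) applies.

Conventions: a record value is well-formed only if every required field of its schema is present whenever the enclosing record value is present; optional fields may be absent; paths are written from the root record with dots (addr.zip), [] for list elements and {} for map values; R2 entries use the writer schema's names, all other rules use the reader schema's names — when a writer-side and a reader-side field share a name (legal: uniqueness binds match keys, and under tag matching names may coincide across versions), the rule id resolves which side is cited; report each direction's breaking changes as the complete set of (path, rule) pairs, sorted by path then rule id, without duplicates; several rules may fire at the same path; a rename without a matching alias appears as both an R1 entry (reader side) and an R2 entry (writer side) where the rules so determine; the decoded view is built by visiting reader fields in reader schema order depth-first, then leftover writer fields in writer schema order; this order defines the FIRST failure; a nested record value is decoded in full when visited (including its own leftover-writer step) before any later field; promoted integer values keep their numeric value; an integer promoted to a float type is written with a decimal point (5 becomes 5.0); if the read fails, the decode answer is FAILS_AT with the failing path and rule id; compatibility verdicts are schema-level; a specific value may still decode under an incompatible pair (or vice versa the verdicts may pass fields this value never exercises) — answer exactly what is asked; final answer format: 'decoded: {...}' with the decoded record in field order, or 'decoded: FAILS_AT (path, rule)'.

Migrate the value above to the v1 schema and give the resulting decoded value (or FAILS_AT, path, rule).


decoded: FAILS_AT (duration, R3)

in Profile below, arrows point writer -> reader
migrating the Profile value to v1:
  read fails at duration under R3
  => FAILS_AT (duration, R3)
the other Profile changes do not affect what is asked:
  field price in record Profile: required changed to optional -> fires no rule on Profile under this dialect and leaves the result unchanged
  removed field seq from record Profile (its key "seq" joins the reserved list) -> fires no rule on Profile under this dialect and leaves the result unchanged
  removed field latitude from record Profile (its key "latitude" joins the reserved list) -> fires no rule on Profile under this dialect and leaves the result unchanged
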